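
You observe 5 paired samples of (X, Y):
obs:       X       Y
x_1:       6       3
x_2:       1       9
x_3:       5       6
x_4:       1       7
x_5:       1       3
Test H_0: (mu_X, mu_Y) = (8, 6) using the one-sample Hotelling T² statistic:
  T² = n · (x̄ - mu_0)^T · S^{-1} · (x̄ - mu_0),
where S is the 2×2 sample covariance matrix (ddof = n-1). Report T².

Step 1 — sample mean vector:
  mean(X) = (6 + 1 + 5 + 1 + 1) / 5 = 14/5 = 2.8
  mean(Y) = (3 + 9 + 6 + 7 + 3) / 5 = 28/5 = 5.6
  x̄ = (2.8, 5.6),  deviation x̄ - mu_0 = (2.8, 5.6) - (8, 6) = (-5.2, -0.4).

Step 2 — sample covariance matrix, S[i,j] = (1/(n-1)) · Σ_k (x_{k,i} - mean_i) · (x_{k,j} - mean_j), divisor n-1 = 4:
  S[X,X] = ((3.2)·(3.2) + (-1.8)·(-1.8) + (2.2)·(2.2) + (-1.8)·(-1.8) + (-1.8)·(-1.8)) / 4 = 24.8/4 = 6.2
  S[X,Y] = ((3.2)·(-2.6) + (-1.8)·(3.4) + (2.2)·(0.4) + (-1.8)·(1.4) + (-1.8)·(-2.6)) / 4 = -11.4/4 = -2.85
  S[Y,Y] = ((-2.6)·(-2.6) + (3.4)·(3.4) + (0.4)·(0.4) + (1.4)·(1.4) + (-2.6)·(-2.6)) / 4 = 27.2/4 = 6.8
  S = [[6.2, -2.85],
 [-2.85, 6.8]].

Step 3 — invert S. det(S) = 6.2·6.8 - (-2.85)² = 34.0375.
  S^{-1} = (1/det) · [[d, -b], [-b, a]] = [[0.1998, 0.0837],
 [0.0837, 0.1822]].

Step 4 — quadratic form (x̄ - mu_0)^T · S^{-1} · (x̄ - mu_0):
  S^{-1} · (x̄ - mu_0) = (-1.0723, -0.5083),
  (x̄ - mu_0)^T · [...] = (-5.2)·(-1.0723) + (-0.4)·(-0.5083) = 5.7795.

Step 5 — scale by n: T² = 5 · 5.7795 = 28.8975.

T² ≈ 28.8975


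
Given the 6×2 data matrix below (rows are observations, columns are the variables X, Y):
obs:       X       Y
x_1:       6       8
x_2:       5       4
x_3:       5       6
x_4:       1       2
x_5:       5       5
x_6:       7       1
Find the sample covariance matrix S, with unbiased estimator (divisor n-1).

Step 1 — column means:
  mean(X) = (6 + 5 + 5 + 1 + 5 + 7) / 6 = 29/6 = 4.8333
  mean(Y) = (8 + 4 + 6 + 2 + 5 + 1) / 6 = 26/6 = 4.3333

Step 2 — sample covariance S[i,j] = (1/(n-1)) · Σ_k (x_{k,i} - mean_i) · (x_{k,j} - mean_j), with n-1 = 5.
  S[X,X] = ((1.1667)·(1.1667) + (0.1667)·(0.1667) + (0.1667)·(0.1667) + (-3.8333)·(-3.8333) + (0.1667)·(0.1667) + (2.1667)·(2.1667)) / 5 = 20.8333/5 = 4.1667
  S[X,Y] = ((1.1667)·(3.6667) + (0.1667)·(-0.3333) + (0.1667)·(1.6667) + (-3.8333)·(-2.3333) + (0.1667)·(0.6667) + (2.1667)·(-3.3333)) / 5 = 6.3333/5 = 1.2667
  S[Y,Y] = ((3.6667)·(3.6667) + (-0.3333)·(-0.3333) + (1.6667)·(1.6667) + (-2.3333)·(-2.3333) + (0.6667)·(0.6667) + (-3.3333)·(-3.3333)) / 5 = 33.3333/5 = 6.6667

S is symmetric (S[j,i] = S[i,j]). Assembling:

S = [[4.1667, 1.2667],
 [1.2667, 6.6667]]


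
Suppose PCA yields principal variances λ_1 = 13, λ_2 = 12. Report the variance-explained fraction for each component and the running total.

Step 1 — total variance = trace(Sigma) = Σ λ_i = 13 + 12 = 25.

Step 2 — fraction explained by component i = λ_i / Σ λ:
  PC1: 13/25 = 0.52
  PC2: 12/25 = 0.48

Step 3 — cumulative fraction after k components = (λ_1 + ... + λ_k) / Σ λ:
  k = 1: 13/25 = 0.52
  k = 2: (13 + 12)/25 = 25/25 = 1

Summary (fraction, with percent):

explained: PC1 0.52 (52%), PC2 0.48 (48%);  cumulative: 0.52, 1


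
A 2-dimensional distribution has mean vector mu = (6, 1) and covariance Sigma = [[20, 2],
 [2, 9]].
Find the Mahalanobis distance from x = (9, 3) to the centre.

Step 1 — centre the observation: (x - mu) = (3, 2).

Step 2 — invert Sigma. det(Sigma) = 20·9 - (2)² = 176.
  Sigma^{-1} = (1/det) · [[d, -b], [-b, a]] = [[0.0511, -0.0114],
 [-0.0114, 0.1136]].

Step 3 — form the quadratic (x - mu)^T · Sigma^{-1} · (x - mu):
  Sigma^{-1} · (x - mu) = (0.1307, 0.1932).
  (x - mu)^T · [Sigma^{-1} · (x - mu)] = (3)·(0.1307) + (2)·(0.1932) = 0.7784.

Step 4 — take square root: d = √(0.7784) ≈ 0.8823.

d(x, mu) = √(0.7784) ≈ 0.8823


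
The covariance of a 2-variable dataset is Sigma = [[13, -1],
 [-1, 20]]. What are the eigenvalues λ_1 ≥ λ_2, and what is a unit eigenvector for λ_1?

Step 1 — characteristic polynomial of 2×2 Sigma:
  det(Sigma - λI) = λ² - trace · λ + det = 0.
  trace = 13 + 20 = 33, det = 13·20 - (-1)² = 259.
Step 2 — discriminant:
  Δ = trace² - 4·det = 1089 - 1036 = 53.
Step 3 — eigenvalues:
  λ = (trace ± √Δ)/2 = (33 ± 7.2801)/2,
  λ_1 = 20.1401,  λ_2 = 12.8599.

Step 4 — unit eigenvector for λ_1: solve (Sigma - λ_1 I)v = 0. First row:
  (13 - 20.1401)·v_x + (-1)·v_y = 0, i.e. (-7.1401)·v_x + (-1)·v_y = 0,
  so v ∝ (b, λ_1 - a) = (-1, 7.1401); multiply by -1 so the first entry is positive: u = (1, -7.1401).
  ||u|| = √((1)² + (-7.1401)²) = √(51.9804) ≈ 7.2097,
  v_1 = u/||u|| ≈ (0.1387, -0.9903) (||v_1|| = 1).

λ_1 = 20.1401,  λ_2 = 12.8599;  v_1 ≈ (0.1387, -0.9903)


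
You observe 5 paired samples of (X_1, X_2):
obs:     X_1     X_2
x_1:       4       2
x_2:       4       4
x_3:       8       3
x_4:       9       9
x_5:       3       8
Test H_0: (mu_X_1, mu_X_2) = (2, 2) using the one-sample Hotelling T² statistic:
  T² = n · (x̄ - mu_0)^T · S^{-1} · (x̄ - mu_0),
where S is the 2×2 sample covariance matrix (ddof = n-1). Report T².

Step 1 — sample mean vector:
  mean(X_1) = (4 + 4 + 8 + 9 + 3) / 5 = 28/5 = 5.6
  mean(X_2) = (2 + 4 + 3 + 9 + 8) / 5 = 26/5 = 5.2
  x̄ = (5.6, 5.2),  deviation x̄ - mu_0 = (5.6, 5.2) - (2, 2) = (3.6, 3.2).

Step 2 — sample covariance matrix, S[i,j] = (1/(n-1)) · Σ_k (x_{k,i} - mean_i) · (x_{k,j} - mean_j), divisor n-1 = 4:
  S[X_1,X_1] = ((-1.6)·(-1.6) + (-1.6)·(-1.6) + (2.4)·(2.4) + (3.4)·(3.4) + (-2.6)·(-2.6)) / 4 = 29.2/4 = 7.3
  S[X_1,X_2] = ((-1.6)·(-3.2) + (-1.6)·(-1.2) + (2.4)·(-2.2) + (3.4)·(3.8) + (-2.6)·(2.8)) / 4 = 7.4/4 = 1.85
  S[X_2,X_2] = ((-3.2)·(-3.2) + (-1.2)·(-1.2) + (-2.2)·(-2.2) + (3.8)·(3.8) + (2.8)·(2.8)) / 4 = 38.8/4 = 9.7
  S = [[7.3, 1.85],
 [1.85, 9.7]].

Step 3 — invert S. det(S) = 7.3·9.7 - (1.85)² = 67.3875.
  S^{-1} = (1/det) · [[d, -b], [-b, a]] = [[0.1439, -0.0275],
 [-0.0275, 0.1083]].

Step 4 — quadratic form (x̄ - mu_0)^T · S^{-1} · (x̄ - mu_0):
  S^{-1} · (x̄ - mu_0) = (0.4303, 0.2478),
  (x̄ - mu_0)^T · [...] = (3.6)·(0.4303) + (3.2)·(0.2478) = 2.3423.

Step 5 — scale by n: T² = 5 · 2.3423 = 11.7114.

T² ≈ 11.7114


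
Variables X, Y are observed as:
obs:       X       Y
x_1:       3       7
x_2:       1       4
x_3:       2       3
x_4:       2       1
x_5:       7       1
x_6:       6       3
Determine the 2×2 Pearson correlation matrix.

Step 1 — column means:
  mean(X) = (3 + 1 + 2 + 2 + 7 + 6) / 6 = 21/6 = 3.5
  mean(Y) = (7 + 4 + 3 + 1 + 1 + 3) / 6 = 19/6 = 3.1667

Step 2 — sample variances and covariances s[i,j] = (1/(n-1)) · Σ_k (x_{k,i} - mean_i) · (x_{k,j} - mean_j), with n-1 = 5:
  s[X,X] = ((-0.5)·(-0.5) + (-2.5)·(-2.5) + (-1.5)·(-1.5) + (-1.5)·(-1.5) + (3.5)·(3.5) + (2.5)·(2.5)) / 5 = 29.5/5 = 5.9
  s[X,Y] = ((-0.5)·(3.8333) + (-2.5)·(0.8333) + (-1.5)·(-0.1667) + (-1.5)·(-2.1667) + (3.5)·(-2.1667) + (2.5)·(-0.1667)) / 5 = -8.5/5 = -1.7
  s[Y,Y] = ((3.8333)·(3.8333) + (0.8333)·(0.8333) + (-0.1667)·(-0.1667) + (-2.1667)·(-2.1667) + (-2.1667)·(-2.1667) + (-0.1667)·(-0.1667)) / 5 = 24.8333/5 = 4.9667
  Sample standard deviations s_i = √(s[i,i]):
  s(X) = √(5.9) = 2.429
  s(Y) = √(4.9667) = 2.2286

Step 3 — r_{ij} = s_{ij} / (s_i · s_j):
  r[X,X] = 1 (diagonal).
  r[X,Y] = -1.7 / (2.429 · 2.2286) = -1.7 / 5.4133 = -0.314
  r[Y,Y] = 1 (diagonal).

R is symmetric with unit diagonal. Assembling:

R = [[1, -0.314],
 [-0.314, 1]]


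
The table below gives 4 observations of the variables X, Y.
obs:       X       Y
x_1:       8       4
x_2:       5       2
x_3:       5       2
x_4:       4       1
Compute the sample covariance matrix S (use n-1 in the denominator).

Step 1 — column means:
  mean(X) = (8 + 5 + 5 + 4) / 4 = 22/4 = 5.5
  mean(Y) = (4 + 2 + 2 + 1) / 4 = 9/4 = 2.25

Step 2 — sample covariance S[i,j] = (1/(n-1)) · Σ_k (x_{k,i} - mean_i) · (x_{k,j} - mean_j), with n-1 = 3.
  S[X,X] = ((2.5)·(2.5) + (-0.5)·(-0.5) + (-0.5)·(-0.5) + (-1.5)·(-1.5)) / 3 = 9/3 = 3
  S[X,Y] = ((2.5)·(1.75) + (-0.5)·(-0.25) + (-0.5)·(-0.25) + (-1.5)·(-1.25)) / 3 = 6.5/3 = 2.1667
  S[Y,Y] = ((1.75)·(1.75) + (-0.25)·(-0.25) + (-0.25)·(-0.25) + (-1.25)·(-1.25)) / 3 = 4.75/3 = 1.5833

S is symmetric (S[j,i] = S[i,j]). Assembling:

S = [[3, 2.1667],
 [2.1667, 1.5833]]


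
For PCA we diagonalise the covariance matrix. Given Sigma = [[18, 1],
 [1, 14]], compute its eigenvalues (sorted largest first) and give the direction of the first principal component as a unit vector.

Step 1 — characteristic polynomial of 2×2 Sigma:
  det(Sigma - λI) = λ² - trace · λ + det = 0.
  trace = 18 + 14 = 32, det = 18·14 - (1)² = 251.
Step 2 — discriminant:
  Δ = trace² - 4·det = 1024 - 1004 = 20.
Step 3 — eigenvalues:
  λ = (trace ± √Δ)/2 = (32 ± 4.4721)/2,
  λ_1 = 18.2361,  λ_2 = 13.7639.

Step 4 — unit eigenvector for λ_1: solve (Sigma - λ_1 I)v = 0. First row:
  (18 - 18.2361)·v_x + (1)·v_y = 0, i.e. (-0.2361)·v_x + (1)·v_y = 0,
  so v ∝ (b, λ_1 - a) = (1, 0.2361) = u.
  ||u|| = √((1)² + (0.2361)²) = √(1.0557) ≈ 1.0275,
  v_1 = u/||u|| ≈ (0.9732, 0.2298) (||v_1|| = 1).

λ_1 = 18.2361,  λ_2 = 13.7639;  v_1 ≈ (0.9732, 0.2298)


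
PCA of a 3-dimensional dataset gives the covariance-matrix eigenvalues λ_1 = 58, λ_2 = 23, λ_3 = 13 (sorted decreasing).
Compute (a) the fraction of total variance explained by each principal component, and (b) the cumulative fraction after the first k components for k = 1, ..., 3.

Step 1 — total variance = trace(Sigma) = Σ λ_i = 58 + 23 + 13 = 94.

Step 2 — fraction explained by component i = λ_i / Σ λ:
  PC1: 58/94 = 0.617
  PC2: 23/94 = 0.2447
  PC3: 13/94 = 0.1383

Step 3 — cumulative fraction after k components = (λ_1 + ... + λ_k) / Σ λ:
  k = 1: 58/94 = 0.617
  k = 2: (58 + 23)/94 = 81/94 = 0.8617
  k = 3: (58 + 23 + 13)/94 = 94/94 = 1

Summary (fraction, with percent):

explained: PC1 0.617 (61.7%), PC2 0.2447 (24.47%), PC3 0.1383 (13.83%);  cumulative: 0.617, 0.8617, 1


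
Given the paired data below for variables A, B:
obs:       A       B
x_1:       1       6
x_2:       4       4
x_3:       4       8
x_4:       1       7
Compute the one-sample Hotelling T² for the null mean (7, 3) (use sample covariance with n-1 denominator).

Step 1 — sample mean vector:
  mean(A) = (1 + 4 + 4 + 1) / 4 = 10/4 = 2.5
  mean(B) = (6 + 4 + 8 + 7) / 4 = 25/4 = 6.25
  x̄ = (2.5, 6.25),  deviation x̄ - mu_0 = (2.5, 6.25) - (7, 3) = (-4.5, 3.25).

Step 2 — sample covariance matrix, S[i,j] = (1/(n-1)) · Σ_k (x_{k,i} - mean_i) · (x_{k,j} - mean_j), divisor n-1 = 3:
  S[A,A] = ((-1.5)·(-1.5) + (1.5)·(1.5) + (1.5)·(1.5) + (-1.5)·(-1.5)) / 3 = 9/3 = 3
  S[A,B] = ((-1.5)·(-0.25) + (1.5)·(-2.25) + (1.5)·(1.75) + (-1.5)·(0.75)) / 3 = -1.5/3 = -0.5
  S[B,B] = ((-0.25)·(-0.25) + (-2.25)·(-2.25) + (1.75)·(1.75) + (0.75)·(0.75)) / 3 = 8.75/3 = 2.9167
  S = [[3, -0.5],
 [-0.5, 2.9167]].

Step 3 — invert S. det(S) = 3·2.9167 - (-0.5)² = 8.5.
  S^{-1} = (1/det) · [[d, -b], [-b, a]] = [[0.3431, 0.0588],
 [0.0588, 0.3529]].

Step 4 — quadratic form (x̄ - mu_0)^T · S^{-1} · (x̄ - mu_0):
  S^{-1} · (x̄ - mu_0) = (-1.3529, 0.8824),
  (x̄ - mu_0)^T · [...] = (-4.5)·(-1.3529) + (3.25)·(0.8824) = 8.9559.

Step 5 — scale by n: T² = 4 · 8.9559 = 35.8235.

T² ≈ 35.8235


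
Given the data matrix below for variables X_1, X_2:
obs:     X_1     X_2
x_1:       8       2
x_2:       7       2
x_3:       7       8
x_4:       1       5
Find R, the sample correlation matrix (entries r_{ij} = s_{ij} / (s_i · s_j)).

Step 1 — column means:
  mean(X_1) = (8 + 7 + 7 + 1) / 4 = 23/4 = 5.75
  mean(X_2) = (2 + 2 + 8 + 5) / 4 = 17/4 = 4.25

Step 2 — sample variances and covariances s[i,j] = (1/(n-1)) · Σ_k (x_{k,i} - mean_i) · (x_{k,j} - mean_j), with n-1 = 3:
  s[X_1,X_1] = ((2.25)·(2.25) + (1.25)·(1.25) + (1.25)·(1.25) + (-4.75)·(-4.75)) / 3 = 30.75/3 = 10.25
  s[X_1,X_2] = ((2.25)·(-2.25) + (1.25)·(-2.25) + (1.25)·(3.75) + (-4.75)·(0.75)) / 3 = -6.75/3 = -2.25
  s[X_2,X_2] = ((-2.25)·(-2.25) + (-2.25)·(-2.25) + (3.75)·(3.75) + (0.75)·(0.75)) / 3 = 24.75/3 = 8.25
  Sample standard deviations s_i = √(s[i,i]):
  s(X_1) = √(10.25) = 3.2016
  s(X_2) = √(8.25) = 2.8723

Step 3 — r_{ij} = s_{ij} / (s_i · s_j):
  r[X_1,X_1] = 1 (diagonal).
  r[X_1,X_2] = -2.25 / (3.2016 · 2.8723) = -2.25 / 9.1958 = -0.2447
  r[X_2,X_2] = 1 (diagonal).

R is symmetric with unit diagonal. Assembling:

R = [[1, -0.2447],
 [-0.2447, 1]]


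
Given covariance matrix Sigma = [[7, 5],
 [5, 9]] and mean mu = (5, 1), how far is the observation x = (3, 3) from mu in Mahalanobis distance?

Step 1 — centre the observation: (x - mu) = (-2, 2).

Step 2 — invert Sigma. det(Sigma) = 7·9 - (5)² = 38.
  Sigma^{-1} = (1/det) · [[d, -b], [-b, a]] = [[0.2368, -0.1316],
 [-0.1316, 0.1842]].

Step 3 — form the quadratic (x - mu)^T · Sigma^{-1} · (x - mu):
  Sigma^{-1} · (x - mu) = (-0.7368, 0.6316).
  (x - mu)^T · [Sigma^{-1} · (x - mu)] = (-2)·(-0.7368) + (2)·(0.6316) = 2.7368.

Step 4 — take square root: d = √(2.7368) ≈ 1.6543.

d(x, mu) = √(2.7368) ≈ 1.6543


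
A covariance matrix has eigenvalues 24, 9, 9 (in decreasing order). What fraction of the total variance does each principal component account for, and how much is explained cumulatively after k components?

Step 1 — total variance = trace(Sigma) = Σ λ_i = 24 + 9 + 9 = 42.

Step 2 — fraction explained by component i = λ_i / Σ λ:
  PC1: 24/42 = 0.5714
  PC2: 9/42 = 0.2143
  PC3: 9/42 = 0.2143

Step 3 — cumulative fraction after k components = (λ_1 + ... + λ_k) / Σ λ:
  k = 1: 24/42 = 0.5714
  k = 2: (24 + 9)/42 = 33/42 = 0.7857
  k = 3: (24 + 9 + 9)/42 = 42/42 = 1

Summary (fraction, with percent):

explained: PC1 0.5714 (57.14%), PC2 0.2143 (21.43%), PC3 0.2143 (21.43%);  cumulative: 0.5714, 0.7857, 1


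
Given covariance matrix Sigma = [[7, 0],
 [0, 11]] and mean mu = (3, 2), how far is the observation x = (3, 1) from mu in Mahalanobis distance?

Step 1 — centre the observation: (x - mu) = (0, -1).

Step 2 — invert Sigma. det(Sigma) = 7·11 - (0)² = 77.
  Sigma^{-1} = (1/det) · [[d, -b], [-b, a]] = [[0.1429, 0],
 [0, 0.0909]].

Step 3 — form the quadratic (x - mu)^T · Sigma^{-1} · (x - mu):
  Sigma^{-1} · (x - mu) = (0, -0.0909).
  (x - mu)^T · [Sigma^{-1} · (x - mu)] = (0)·(0) + (-1)·(-0.0909) = 0.0909.

Step 4 — take square root: d = √(0.0909) ≈ 0.3015.

d(x, mu) = √(0.0909) ≈ 0.3015


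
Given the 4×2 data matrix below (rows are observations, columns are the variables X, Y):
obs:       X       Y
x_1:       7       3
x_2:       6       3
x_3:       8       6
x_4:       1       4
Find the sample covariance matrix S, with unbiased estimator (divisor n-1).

Step 1 — column means:
  mean(X) = (7 + 6 + 8 + 1) / 4 = 22/4 = 5.5
  mean(Y) = (3 + 3 + 6 + 4) / 4 = 16/4 = 4

Step 2 — sample covariance S[i,j] = (1/(n-1)) · Σ_k (x_{k,i} - mean_i) · (x_{k,j} - mean_j), with n-1 = 3.
  S[X,X] = ((1.5)·(1.5) + (0.5)·(0.5) + (2.5)·(2.5) + (-4.5)·(-4.5)) / 3 = 29/3 = 9.6667
  S[X,Y] = ((1.5)·(-1) + (0.5)·(-1) + (2.5)·(2) + (-4.5)·(0)) / 3 = 3/3 = 1
  S[Y,Y] = ((-1)·(-1) + (-1)·(-1) + (2)·(2) + (0)·(0)) / 3 = 6/3 = 2

S is symmetric (S[j,i] = S[i,j]). Assembling:

S = [[9.6667, 1],
 [1, 2]]


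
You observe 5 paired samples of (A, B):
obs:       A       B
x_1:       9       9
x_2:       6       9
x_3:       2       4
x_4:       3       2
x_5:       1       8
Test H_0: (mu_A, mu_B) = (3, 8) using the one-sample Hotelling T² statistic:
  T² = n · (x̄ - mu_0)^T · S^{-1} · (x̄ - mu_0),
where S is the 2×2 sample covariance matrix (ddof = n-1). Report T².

Step 1 — sample mean vector:
  mean(A) = (9 + 6 + 2 + 3 + 1) / 5 = 21/5 = 4.2
  mean(B) = (9 + 9 + 4 + 2 + 8) / 5 = 32/5 = 6.4
  x̄ = (4.2, 6.4),  deviation x̄ - mu_0 = (4.2, 6.4) - (3, 8) = (1.2, -1.6).

Step 2 — sample covariance matrix, S[i,j] = (1/(n-1)) · Σ_k (x_{k,i} - mean_i) · (x_{k,j} - mean_j), divisor n-1 = 4:
  S[A,A] = ((4.8)·(4.8) + (1.8)·(1.8) + (-2.2)·(-2.2) + (-1.2)·(-1.2) + (-3.2)·(-3.2)) / 4 = 42.8/4 = 10.7
  S[A,B] = ((4.8)·(2.6) + (1.8)·(2.6) + (-2.2)·(-2.4) + (-1.2)·(-4.4) + (-3.2)·(1.6)) / 4 = 22.6/4 = 5.65
  S[B,B] = ((2.6)·(2.6) + (2.6)·(2.6) + (-2.4)·(-2.4) + (-4.4)·(-4.4) + (1.6)·(1.6)) / 4 = 41.2/4 = 10.3
  S = [[10.7, 5.65],
 [5.65, 10.3]].

Step 3 — invert S. det(S) = 10.7·10.3 - (5.65)² = 78.2875.
  S^{-1} = (1/det) · [[d, -b], [-b, a]] = [[0.1316, -0.0722],
 [-0.0722, 0.1367]].

Step 4 — quadratic form (x̄ - mu_0)^T · S^{-1} · (x̄ - mu_0):
  S^{-1} · (x̄ - mu_0) = (0.2734, -0.3053),
  (x̄ - mu_0)^T · [...] = (1.2)·(0.2734) + (-1.6)·(-0.3053) = 0.8165.

Step 5 — scale by n: T² = 5 · 0.8165 = 4.0824.

T² ≈ 4.0824


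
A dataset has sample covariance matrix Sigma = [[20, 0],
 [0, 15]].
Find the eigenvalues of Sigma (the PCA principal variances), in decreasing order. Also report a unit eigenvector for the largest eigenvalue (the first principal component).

Step 1 — characteristic polynomial of 2×2 Sigma:
  det(Sigma - λI) = λ² - trace · λ + det = 0.
  trace = 20 + 15 = 35, det = 20·15 - (0)² = 300.
Step 2 — discriminant:
  Δ = trace² - 4·det = 1225 - 1200 = 25.
Step 3 — eigenvalues:
  λ = (trace ± √Δ)/2 = (35 ± 5)/2,
  λ_1 = 20,  λ_2 = 15.

Step 4 — unit eigenvector for λ_1: Sigma is diagonal, so its eigenvectors are the coordinate axes. λ_1 = 20 is the diagonal entry on the first coordinate axis, hence
  v_1 = (1, 0) (||v_1|| = 1).

λ_1 = 20,  λ_2 = 15;  v_1 ≈ (1, 0)


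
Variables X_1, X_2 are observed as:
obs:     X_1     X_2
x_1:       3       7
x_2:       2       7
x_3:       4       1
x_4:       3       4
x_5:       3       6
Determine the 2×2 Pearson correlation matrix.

Step 1 — column means:
  mean(X_1) = (3 + 2 + 4 + 3 + 3) / 5 = 15/5 = 3
  mean(X_2) = (7 + 7 + 1 + 4 + 6) / 5 = 25/5 = 5

Step 2 — sample variances and covariances s[i,j] = (1/(n-1)) · Σ_k (x_{k,i} - mean_i) · (x_{k,j} - mean_j), with n-1 = 4:
  s[X_1,X_1] = ((0)·(0) + (-1)·(-1) + (1)·(1) + (0)·(0) + (0)·(0)) / 4 = 2/4 = 0.5
  s[X_1,X_2] = ((0)·(2) + (-1)·(2) + (1)·(-4) + (0)·(-1) + (0)·(1)) / 4 = -6/4 = -1.5
  s[X_2,X_2] = ((2)·(2) + (2)·(2) + (-4)·(-4) + (-1)·(-1) + (1)·(1)) / 4 = 26/4 = 6.5
  Sample standard deviations s_i = √(s[i,i]):
  s(X_1) = √(0.5) = 0.7071
  s(X_2) = √(6.5) = 2.5495

Step 3 — r_{ij} = s_{ij} / (s_i · s_j):
  r[X_1,X_1] = 1 (diagonal).
  r[X_1,X_2] = -1.5 / (0.7071 · 2.5495) = -1.5 / 1.8028 = -0.8321
  r[X_2,X_2] = 1 (diagonal).

R is symmetric with unit diagonal. Assembling:

R = [[1, -0.8321],
 [-0.8321, 1]]


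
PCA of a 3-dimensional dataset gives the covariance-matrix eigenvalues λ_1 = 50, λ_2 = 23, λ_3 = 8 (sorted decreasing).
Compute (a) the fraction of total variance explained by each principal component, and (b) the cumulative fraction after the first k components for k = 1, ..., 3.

Step 1 — total variance = trace(Sigma) = Σ λ_i = 50 + 23 + 8 = 81.

Step 2 — fraction explained by component i = λ_i / Σ λ:
  PC1: 50/81 = 0.6173
  PC2: 23/81 = 0.284
  PC3: 8/81 = 0.0988

Step 3 — cumulative fraction after k components = (λ_1 + ... + λ_k) / Σ λ:
  k = 1: 50/81 = 0.6173
  k = 2: (50 + 23)/81 = 73/81 = 0.9012
  k = 3: (50 + 23 + 8)/81 = 81/81 = 1

Summary (fraction, with percent):

explained: PC1 0.6173 (61.73%), PC2 0.284 (28.4%), PC3 0.0988 (9.88%);  cumulative: 0.6173, 0.9012, 1


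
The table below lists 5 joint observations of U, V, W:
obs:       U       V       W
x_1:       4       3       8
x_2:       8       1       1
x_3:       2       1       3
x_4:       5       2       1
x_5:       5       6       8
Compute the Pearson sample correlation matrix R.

Step 1 — column means:
  mean(U) = (4 + 8 + 2 + 5 + 5) / 5 = 24/5 = 4.8
  mean(V) = (3 + 1 + 1 + 2 + 6) / 5 = 13/5 = 2.6
  mean(W) = (8 + 1 + 3 + 1 + 8) / 5 = 21/5 = 4.2

Step 2 — sample variances and covariances s[i,j] = (1/(n-1)) · Σ_k (x_{k,i} - mean_i) · (x_{k,j} - mean_j), with n-1 = 4:
  s[U,U] = ((-0.8)·(-0.8) + (3.2)·(3.2) + (-2.8)·(-2.8) + (0.2)·(0.2) + (0.2)·(0.2)) / 4 = 18.8/4 = 4.7
  s[U,V] = ((-0.8)·(0.4) + (3.2)·(-1.6) + (-2.8)·(-1.6) + (0.2)·(-0.6) + (0.2)·(3.4)) / 4 = -0.4/4 = -0.1
  s[U,W] = ((-0.8)·(3.8) + (3.2)·(-3.2) + (-2.8)·(-1.2) + (0.2)·(-3.2) + (0.2)·(3.8)) / 4 = -9.8/4 = -2.45
  s[V,V] = ((0.4)·(0.4) + (-1.6)·(-1.6) + (-1.6)·(-1.6) + (-0.6)·(-0.6) + (3.4)·(3.4)) / 4 = 17.2/4 = 4.3
  s[V,W] = ((0.4)·(3.8) + (-1.6)·(-3.2) + (-1.6)·(-1.2) + (-0.6)·(-3.2) + (3.4)·(3.8)) / 4 = 23.4/4 = 5.85
  s[W,W] = ((3.8)·(3.8) + (-3.2)·(-3.2) + (-1.2)·(-1.2) + (-3.2)·(-3.2) + (3.8)·(3.8)) / 4 = 50.8/4 = 12.7
  Sample standard deviations s_i = √(s[i,i]):
  s(U) = √(4.7) = 2.1679
  s(V) = √(4.3) = 2.0736
  s(W) = √(12.7) = 3.5637

Step 3 — r_{ij} = s_{ij} / (s_i · s_j):
  r[U,U] = 1 (diagonal).
  r[U,V] = -0.1 / (2.1679 · 2.0736) = -0.1 / 4.4956 = -0.0222
  r[U,W] = -2.45 / (2.1679 · 3.5637) = -2.45 / 7.7259 = -0.3171
  r[V,V] = 1 (diagonal).
  r[V,W] = 5.85 / (2.0736 · 3.5637) = 5.85 / 7.3899 = 0.7916
  r[W,W] = 1 (diagonal).

R is symmetric with unit diagonal. Assembling:

R = [[1, -0.0222, -0.3171],
 [-0.0222, 1, 0.7916],
 [-0.3171, 0.7916, 1]]


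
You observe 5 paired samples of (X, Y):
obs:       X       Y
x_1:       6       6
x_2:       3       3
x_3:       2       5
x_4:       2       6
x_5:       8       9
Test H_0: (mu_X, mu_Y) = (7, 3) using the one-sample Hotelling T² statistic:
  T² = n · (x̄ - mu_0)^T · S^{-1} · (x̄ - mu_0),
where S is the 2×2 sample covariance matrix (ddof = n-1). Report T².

Step 1 — sample mean vector:
  mean(X) = (6 + 3 + 2 + 2 + 8) / 5 = 21/5 = 4.2
  mean(Y) = (6 + 3 + 5 + 6 + 9) / 5 = 29/5 = 5.8
  x̄ = (4.2, 5.8),  deviation x̄ - mu_0 = (4.2, 5.8) - (7, 3) = (-2.8, 2.8).

Step 2 — sample covariance matrix, S[i,j] = (1/(n-1)) · Σ_k (x_{k,i} - mean_i) · (x_{k,j} - mean_j), divisor n-1 = 4:
  S[X,X] = ((1.8)·(1.8) + (-1.2)·(-1.2) + (-2.2)·(-2.2) + (-2.2)·(-2.2) + (3.8)·(3.8)) / 4 = 28.8/4 = 7.2
  S[X,Y] = ((1.8)·(0.2) + (-1.2)·(-2.8) + (-2.2)·(-0.8) + (-2.2)·(0.2) + (3.8)·(3.2)) / 4 = 17.2/4 = 4.3
  S[Y,Y] = ((0.2)·(0.2) + (-2.8)·(-2.8) + (-0.8)·(-0.8) + (0.2)·(0.2) + (3.2)·(3.2)) / 4 = 18.8/4 = 4.7
  S = [[7.2, 4.3],
 [4.3, 4.7]].

Step 3 — invert S. det(S) = 7.2·4.7 - (4.3)² = 15.35.
  S^{-1} = (1/det) · [[d, -b], [-b, a]] = [[0.3062, -0.2801],
 [-0.2801, 0.4691]].

Step 4 — quadratic form (x̄ - mu_0)^T · S^{-1} · (x̄ - mu_0):
  S^{-1} · (x̄ - mu_0) = (-1.6417, 2.0977),
  (x̄ - mu_0)^T · [...] = (-2.8)·(-1.6417) + (2.8)·(2.0977) = 10.4704.

Step 5 — scale by n: T² = 5 · 10.4704 = 52.3518.

T² ≈ 52.3518


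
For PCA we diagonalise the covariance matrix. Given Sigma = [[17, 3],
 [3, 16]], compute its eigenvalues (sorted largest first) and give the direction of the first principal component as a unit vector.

Step 1 — characteristic polynomial of 2×2 Sigma:
  det(Sigma - λI) = λ² - trace · λ + det = 0.
  trace = 17 + 16 = 33, det = 17·16 - (3)² = 263.
Step 2 — discriminant:
  Δ = trace² - 4·det = 1089 - 1052 = 37.
Step 3 — eigenvalues:
  λ = (trace ± √Δ)/2 = (33 ± 6.0828)/2,
  λ_1 = 19.5414,  λ_2 = 13.4586.

Step 4 — unit eigenvector for λ_1: solve (Sigma - λ_1 I)v = 0. First row:
  (17 - 19.5414)·v_x + (3)·v_y = 0, i.e. (-2.5414)·v_x + (3)·v_y = 0,
  so v ∝ (b, λ_1 - a) = (3, 2.5414) = u.
  ||u|| = √((3)² + (2.5414)²) = √(15.4586) ≈ 3.9317,
  v_1 = u/||u|| ≈ (0.763, 0.6464) (||v_1|| = 1).

λ_1 = 19.5414,  λ_2 = 13.4586;  v_1 ≈ (0.763, 0.6464)


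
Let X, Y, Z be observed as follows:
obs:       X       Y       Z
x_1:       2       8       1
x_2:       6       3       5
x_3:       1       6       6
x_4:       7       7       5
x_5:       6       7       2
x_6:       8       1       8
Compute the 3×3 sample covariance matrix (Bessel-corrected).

Step 1 — column means:
  mean(X) = (2 + 6 + 1 + 7 + 6 + 8) / 6 = 30/6 = 5
  mean(Y) = (8 + 3 + 6 + 7 + 7 + 1) / 6 = 32/6 = 5.3333
  mean(Z) = (1 + 5 + 6 + 5 + 2 + 8) / 6 = 27/6 = 4.5

Step 2 — sample covariance S[i,j] = (1/(n-1)) · Σ_k (x_{k,i} - mean_i) · (x_{k,j} - mean_j), with n-1 = 5.
  S[X,X] = ((-3)·(-3) + (1)·(1) + (-4)·(-4) + (2)·(2) + (1)·(1) + (3)·(3)) / 5 = 40/5 = 8
  S[X,Y] = ((-3)·(2.6667) + (1)·(-2.3333) + (-4)·(0.6667) + (2)·(1.6667) + (1)·(1.6667) + (3)·(-4.3333)) / 5 = -21/5 = -4.2
  S[X,Z] = ((-3)·(-3.5) + (1)·(0.5) + (-4)·(1.5) + (2)·(0.5) + (1)·(-2.5) + (3)·(3.5)) / 5 = 14/5 = 2.8
  S[Y,Y] = ((2.6667)·(2.6667) + (-2.3333)·(-2.3333) + (0.6667)·(0.6667) + (1.6667)·(1.6667) + (1.6667)·(1.6667) + (-4.3333)·(-4.3333)) / 5 = 37.3333/5 = 7.4667
  S[Y,Z] = ((2.6667)·(-3.5) + (-2.3333)·(0.5) + (0.6667)·(1.5) + (1.6667)·(0.5) + (1.6667)·(-2.5) + (-4.3333)·(3.5)) / 5 = -28/5 = -5.6
  S[Z,Z] = ((-3.5)·(-3.5) + (0.5)·(0.5) + (1.5)·(1.5) + (0.5)·(0.5) + (-2.5)·(-2.5) + (3.5)·(3.5)) / 5 = 33.5/5 = 6.7

S is symmetric (S[j,i] = S[i,j]). Assembling:

S = [[8, -4.2, 2.8],
 [-4.2, 7.4667, -5.6],
 [2.8, -5.6, 6.7]]


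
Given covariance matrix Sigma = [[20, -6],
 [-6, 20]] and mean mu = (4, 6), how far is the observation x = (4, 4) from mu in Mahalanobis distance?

Step 1 — centre the observation: (x - mu) = (0, -2).

Step 2 — invert Sigma. det(Sigma) = 20·20 - (-6)² = 364.
  Sigma^{-1} = (1/det) · [[d, -b], [-b, a]] = [[0.0549, 0.0165],
 [0.0165, 0.0549]].

Step 3 — form the quadratic (x - mu)^T · Sigma^{-1} · (x - mu):
  Sigma^{-1} · (x - mu) = (-0.033, -0.1099).
  (x - mu)^T · [Sigma^{-1} · (x - mu)] = (0)·(-0.033) + (-2)·(-0.1099) = 0.2198.

Step 4 — take square root: d = √(0.2198) ≈ 0.4688.

d(x, mu) = √(0.2198) ≈ 0.4688


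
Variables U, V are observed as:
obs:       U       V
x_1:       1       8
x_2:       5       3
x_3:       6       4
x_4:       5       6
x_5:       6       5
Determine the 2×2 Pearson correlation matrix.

Step 1 — column means:
  mean(U) = (1 + 5 + 6 + 5 + 6) / 5 = 23/5 = 4.6
  mean(V) = (8 + 3 + 4 + 6 + 5) / 5 = 26/5 = 5.2

Step 2 — sample variances and covariances s[i,j] = (1/(n-1)) · Σ_k (x_{k,i} - mean_i) · (x_{k,j} - mean_j), with n-1 = 4:
  s[U,U] = ((-3.6)·(-3.6) + (0.4)·(0.4) + (1.4)·(1.4) + (0.4)·(0.4) + (1.4)·(1.4)) / 4 = 17.2/4 = 4.3
  s[U,V] = ((-3.6)·(2.8) + (0.4)·(-2.2) + (1.4)·(-1.2) + (0.4)·(0.8) + (1.4)·(-0.2)) / 4 = -12.6/4 = -3.15
  s[V,V] = ((2.8)·(2.8) + (-2.2)·(-2.2) + (-1.2)·(-1.2) + (0.8)·(0.8) + (-0.2)·(-0.2)) / 4 = 14.8/4 = 3.7
  Sample standard deviations s_i = √(s[i,i]):
  s(U) = √(4.3) = 2.0736
  s(V) = √(3.7) = 1.9235

Step 3 — r_{ij} = s_{ij} / (s_i · s_j):
  r[U,U] = 1 (diagonal).
  r[U,V] = -3.15 / (2.0736 · 1.9235) = -3.15 / 3.9887 = -0.7897
  r[V,V] = 1 (diagonal).

R is symmetric with unit diagonal. Assembling:

R = [[1, -0.7897],
 [-0.7897, 1]]


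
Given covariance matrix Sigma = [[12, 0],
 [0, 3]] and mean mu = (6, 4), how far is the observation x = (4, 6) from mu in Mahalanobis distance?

Step 1 — centre the observation: (x - mu) = (-2, 2).

Step 2 — invert Sigma. det(Sigma) = 12·3 - (0)² = 36.
  Sigma^{-1} = (1/det) · [[d, -b], [-b, a]] = [[0.0833, 0],
 [0, 0.3333]].

Step 3 — form the quadratic (x - mu)^T · Sigma^{-1} · (x - mu):
  Sigma^{-1} · (x - mu) = (-0.1667, 0.6667).
  (x - mu)^T · [Sigma^{-1} · (x - mu)] = (-2)·(-0.1667) + (2)·(0.6667) = 1.6667.

Step 4 — take square root: d = √(1.6667) ≈ 1.291.

d(x, mu) = √(1.6667) ≈ 1.291


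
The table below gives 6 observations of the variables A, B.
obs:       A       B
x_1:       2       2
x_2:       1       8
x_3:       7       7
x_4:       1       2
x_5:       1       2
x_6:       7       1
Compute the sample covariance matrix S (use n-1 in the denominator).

Step 1 — column means:
  mean(A) = (2 + 1 + 7 + 1 + 1 + 7) / 6 = 19/6 = 3.1667
  mean(B) = (2 + 8 + 7 + 2 + 2 + 1) / 6 = 22/6 = 3.6667

Step 2 — sample covariance S[i,j] = (1/(n-1)) · Σ_k (x_{k,i} - mean_i) · (x_{k,j} - mean_j), with n-1 = 5.
  S[A,A] = ((-1.1667)·(-1.1667) + (-2.1667)·(-2.1667) + (3.8333)·(3.8333) + (-2.1667)·(-2.1667) + (-2.1667)·(-2.1667) + (3.8333)·(3.8333)) / 5 = 44.8333/5 = 8.9667
  S[A,B] = ((-1.1667)·(-1.6667) + (-2.1667)·(4.3333) + (3.8333)·(3.3333) + (-2.1667)·(-1.6667) + (-2.1667)·(-1.6667) + (3.8333)·(-2.6667)) / 5 = 2.3333/5 = 0.4667
  S[B,B] = ((-1.6667)·(-1.6667) + (4.3333)·(4.3333) + (3.3333)·(3.3333) + (-1.6667)·(-1.6667) + (-1.6667)·(-1.6667) + (-2.6667)·(-2.6667)) / 5 = 45.3333/5 = 9.0667

S is symmetric (S[j,i] = S[i,j]). Assembling:

S = [[8.9667, 0.4667],
 [0.4667, 9.0667]]


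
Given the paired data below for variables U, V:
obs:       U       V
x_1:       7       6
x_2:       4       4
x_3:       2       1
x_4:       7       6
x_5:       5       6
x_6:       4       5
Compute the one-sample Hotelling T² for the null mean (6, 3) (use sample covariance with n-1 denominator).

Step 1 — sample mean vector:
  mean(U) = (7 + 4 + 2 + 7 + 5 + 4) / 6 = 29/6 = 4.8333
  mean(V) = (6 + 4 + 1 + 6 + 6 + 5) / 6 = 28/6 = 4.6667
  x̄ = (4.8333, 4.6667),  deviation x̄ - mu_0 = (4.8333, 4.6667) - (6, 3) = (-1.1667, 1.6667).

Step 2 — sample covariance matrix, S[i,j] = (1/(n-1)) · Σ_k (x_{k,i} - mean_i) · (x_{k,j} - mean_j), divisor n-1 = 5:
  S[U,U] = ((2.1667)·(2.1667) + (-0.8333)·(-0.8333) + (-2.8333)·(-2.8333) + (2.1667)·(2.1667) + (0.1667)·(0.1667) + (-0.8333)·(-0.8333)) / 5 = 18.8333/5 = 3.7667
  S[U,V] = ((2.1667)·(1.3333) + (-0.8333)·(-0.6667) + (-2.8333)·(-3.6667) + (2.1667)·(1.3333) + (0.1667)·(1.3333) + (-0.8333)·(0.3333)) / 5 = 16.6667/5 = 3.3333
  S[V,V] = ((1.3333)·(1.3333) + (-0.6667)·(-0.6667) + (-3.6667)·(-3.6667) + (1.3333)·(1.3333) + (1.3333)·(1.3333) + (0.3333)·(0.3333)) / 5 = 19.3333/5 = 3.8667
  S = [[3.7667, 3.3333],
 [3.3333, 3.8667]].

Step 3 — invert S. det(S) = 3.7667·3.8667 - (3.3333)² = 3.4533.
  S^{-1} = (1/det) · [[d, -b], [-b, a]] = [[1.1197, -0.9653],
 [-0.9653, 1.0907]].

Step 4 — quadratic form (x̄ - mu_0)^T · S^{-1} · (x̄ - mu_0):
  S^{-1} · (x̄ - mu_0) = (-2.9151, 2.944),
  (x̄ - mu_0)^T · [...] = (-1.1667)·(-2.9151) + (1.6667)·(2.944) = 8.3076.

Step 5 — scale by n: T² = 6 · 8.3076 = 49.8456.

T² ≈ 49.8456


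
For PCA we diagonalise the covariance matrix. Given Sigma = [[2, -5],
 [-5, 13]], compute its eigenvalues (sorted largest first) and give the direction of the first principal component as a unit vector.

Step 1 — characteristic polynomial of 2×2 Sigma:
  det(Sigma - λI) = λ² - trace · λ + det = 0.
  trace = 2 + 13 = 15, det = 2·13 - (-5)² = 1.
Step 2 — discriminant:
  Δ = trace² - 4·det = 225 - 4 = 221.
Step 3 — eigenvalues:
  λ = (trace ± √Δ)/2 = (15 ± 14.8661)/2,
  λ_1 = 14.933,  λ_2 = 0.067.

Step 4 — unit eigenvector for λ_1: solve (Sigma - λ_1 I)v = 0. First row:
  (2 - 14.933)·v_x + (-5)·v_y = 0, i.e. (-12.933)·v_x + (-5)·v_y = 0,
  so v ∝ (b, λ_1 - a) = (-5, 12.933); multiply by -1 so the first entry is positive: u = (5, -12.933).
  ||u|| = √((5)² + (-12.933)²) = √(192.2634) ≈ 13.8659,
  v_1 = u/||u|| ≈ (0.3606, -0.9327) (||v_1|| = 1).

λ_1 = 14.933,  λ_2 = 0.067;  v_1 ≈ (0.3606, -0.9327)


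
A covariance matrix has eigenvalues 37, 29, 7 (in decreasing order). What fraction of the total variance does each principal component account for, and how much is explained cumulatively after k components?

Step 1 — total variance = trace(Sigma) = Σ λ_i = 37 + 29 + 7 = 73.

Step 2 — fraction explained by component i = λ_i / Σ λ:
  PC1: 37/73 = 0.5068
  PC2: 29/73 = 0.3973
  PC3: 7/73 = 0.0959

Step 3 — cumulative fraction after k components = (λ_1 + ... + λ_k) / Σ λ:
  k = 1: 37/73 = 0.5068
  k = 2: (37 + 29)/73 = 66/73 = 0.9041
  k = 3: (37 + 29 + 7)/73 = 73/73 = 1

Summary (fraction, with percent):

explained: PC1 0.5068 (50.68%), PC2 0.3973 (39.73%), PC3 0.0959 (9.59%);  cumulative: 0.5068, 0.9041, 1


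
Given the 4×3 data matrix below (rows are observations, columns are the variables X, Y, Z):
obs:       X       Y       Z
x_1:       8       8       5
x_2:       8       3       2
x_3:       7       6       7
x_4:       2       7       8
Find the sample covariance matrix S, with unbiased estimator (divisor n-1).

Step 1 — column means:
  mean(X) = (8 + 8 + 7 + 2) / 4 = 25/4 = 6.25
  mean(Y) = (8 + 3 + 6 + 7) / 4 = 24/4 = 6
  mean(Z) = (5 + 2 + 7 + 8) / 4 = 22/4 = 5.5

Step 2 — sample covariance S[i,j] = (1/(n-1)) · Σ_k (x_{k,i} - mean_i) · (x_{k,j} - mean_j), with n-1 = 3.
  S[X,X] = ((1.75)·(1.75) + (1.75)·(1.75) + (0.75)·(0.75) + (-4.25)·(-4.25)) / 3 = 24.75/3 = 8.25
  S[X,Y] = ((1.75)·(2) + (1.75)·(-3) + (0.75)·(0) + (-4.25)·(1)) / 3 = -6/3 = -2
  S[X,Z] = ((1.75)·(-0.5) + (1.75)·(-3.5) + (0.75)·(1.5) + (-4.25)·(2.5)) / 3 = -16.5/3 = -5.5
  S[Y,Y] = ((2)·(2) + (-3)·(-3) + (0)·(0) + (1)·(1)) / 3 = 14/3 = 4.6667
  S[Y,Z] = ((2)·(-0.5) + (-3)·(-3.5) + (0)·(1.5) + (1)·(2.5)) / 3 = 12/3 = 4
  S[Z,Z] = ((-0.5)·(-0.5) + (-3.5)·(-3.5) + (1.5)·(1.5) + (2.5)·(2.5)) / 3 = 21/3 = 7

S is symmetric (S[j,i] = S[i,j]). Assembling:

S = [[8.25, -2, -5.5],
 [-2, 4.6667, 4],
 [-5.5, 4, 7]]


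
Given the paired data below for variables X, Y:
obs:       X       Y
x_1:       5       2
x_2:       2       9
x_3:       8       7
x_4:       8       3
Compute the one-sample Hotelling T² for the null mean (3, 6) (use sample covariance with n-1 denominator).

Step 1 — sample mean vector:
  mean(X) = (5 + 2 + 8 + 8) / 4 = 23/4 = 5.75
  mean(Y) = (2 + 9 + 7 + 3) / 4 = 21/4 = 5.25
  x̄ = (5.75, 5.25),  deviation x̄ - mu_0 = (5.75, 5.25) - (3, 6) = (2.75, -0.75).

Step 2 — sample covariance matrix, S[i,j] = (1/(n-1)) · Σ_k (x_{k,i} - mean_i) · (x_{k,j} - mean_j), divisor n-1 = 3:
  S[X,X] = ((-0.75)·(-0.75) + (-3.75)·(-3.75) + (2.25)·(2.25) + (2.25)·(2.25)) / 3 = 24.75/3 = 8.25
  S[X,Y] = ((-0.75)·(-3.25) + (-3.75)·(3.75) + (2.25)·(1.75) + (2.25)·(-2.25)) / 3 = -12.75/3 = -4.25
  S[Y,Y] = ((-3.25)·(-3.25) + (3.75)·(3.75) + (1.75)·(1.75) + (-2.25)·(-2.25)) / 3 = 32.75/3 = 10.9167
  S = [[8.25, -4.25],
 [-4.25, 10.9167]].

Step 3 — invert S. det(S) = 8.25·10.9167 - (-4.25)² = 72.
  S^{-1} = (1/det) · [[d, -b], [-b, a]] = [[0.1516, 0.059],
 [0.059, 0.1146]].

Step 4 — quadratic form (x̄ - mu_0)^T · S^{-1} · (x̄ - mu_0):
  S^{-1} · (x̄ - mu_0) = (0.3727, 0.0764),
  (x̄ - mu_0)^T · [...] = (2.75)·(0.3727) + (-0.75)·(0.0764) = 0.9676.

Step 5 — scale by n: T² = 4 · 0.9676 = 3.8704.

T² ≈ 3.8704


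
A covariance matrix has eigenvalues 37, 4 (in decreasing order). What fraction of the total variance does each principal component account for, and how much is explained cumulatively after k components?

Step 1 — total variance = trace(Sigma) = Σ λ_i = 37 + 4 = 41.

Step 2 — fraction explained by component i = λ_i / Σ λ:
  PC1: 37/41 = 0.9024
  PC2: 4/41 = 0.0976

Step 3 — cumulative fraction after k components = (λ_1 + ... + λ_k) / Σ λ:
  k = 1: 37/41 = 0.9024
  k = 2: (37 + 4)/41 = 41/41 = 1

Summary (fraction, with percent):

explained: PC1 0.9024 (90.24%), PC2 0.0976 (9.76%);  cumulative: 0.9024, 1


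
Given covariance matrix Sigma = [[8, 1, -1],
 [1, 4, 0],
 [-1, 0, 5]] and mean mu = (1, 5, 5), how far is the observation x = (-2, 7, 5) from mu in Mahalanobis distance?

Step 1 — centre the observation: (x - mu) = (-3, 2, 0).

Step 2 — invert Sigma (cofactor / det for 3×3, or solve directly):
  Sigma^{-1} = [[0.1325, -0.0331, 0.0265],
 [-0.0331, 0.2583, -0.0066],
 [0.0265, -0.0066, 0.2053]].

Step 3 — form the quadratic (x - mu)^T · Sigma^{-1} · (x - mu):
  Sigma^{-1} · (x - mu) = (-0.4636, 0.6159, -0.0927).
  (x - mu)^T · [Sigma^{-1} · (x - mu)] = (-3)·(-0.4636) + (2)·(0.6159) + (0)·(-0.0927) = 2.6225.

Step 4 — take square root: d = √(2.6225) ≈ 1.6194.

d(x, mu) = √(2.6225) ≈ 1.6194


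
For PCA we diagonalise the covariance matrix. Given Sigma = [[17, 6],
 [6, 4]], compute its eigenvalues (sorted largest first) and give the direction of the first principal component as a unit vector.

Step 1 — characteristic polynomial of 2×2 Sigma:
  det(Sigma - λI) = λ² - trace · λ + det = 0.
  trace = 17 + 4 = 21, det = 17·4 - (6)² = 32.
Step 2 — discriminant:
  Δ = trace² - 4·det = 441 - 128 = 313.
Step 3 — eigenvalues:
  λ = (trace ± √Δ)/2 = (21 ± 17.6918)/2,
  λ_1 = 19.3459,  λ_2 = 1.6541.

Step 4 — unit eigenvector for λ_1: solve (Sigma - λ_1 I)v = 0. First row:
  (17 - 19.3459)·v_x + (6)·v_y = 0, i.e. (-2.3459)·v_x + (6)·v_y = 0,
  so v ∝ (b, λ_1 - a) = (6, 2.3459) = u.
  ||u|| = √((6)² + (2.3459)²) = √(41.5033) ≈ 6.4423,
  v_1 = u/||u|| ≈ (0.9313, 0.3641) (||v_1|| = 1).

λ_1 = 19.3459,  λ_2 = 1.6541;  v_1 ≈ (0.9313, 0.3641)


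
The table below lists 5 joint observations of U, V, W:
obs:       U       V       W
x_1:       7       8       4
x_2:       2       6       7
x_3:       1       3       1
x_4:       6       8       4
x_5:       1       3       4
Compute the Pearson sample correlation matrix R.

Step 1 — column means:
  mean(U) = (7 + 2 + 1 + 6 + 1) / 5 = 17/5 = 3.4
  mean(V) = (8 + 6 + 3 + 8 + 3) / 5 = 28/5 = 5.6
  mean(W) = (4 + 7 + 1 + 4 + 4) / 5 = 20/5 = 4

Step 2 — sample variances and covariances s[i,j] = (1/(n-1)) · Σ_k (x_{k,i} - mean_i) · (x_{k,j} - mean_j), with n-1 = 4:
  s[U,U] = ((3.6)·(3.6) + (-1.4)·(-1.4) + (-2.4)·(-2.4) + (2.6)·(2.6) + (-2.4)·(-2.4)) / 4 = 33.2/4 = 8.3
  s[U,V] = ((3.6)·(2.4) + (-1.4)·(0.4) + (-2.4)·(-2.6) + (2.6)·(2.4) + (-2.4)·(-2.6)) / 4 = 26.8/4 = 6.7
  s[U,W] = ((3.6)·(0) + (-1.4)·(3) + (-2.4)·(-3) + (2.6)·(0) + (-2.4)·(0)) / 4 = 3/4 = 0.75
  s[V,V] = ((2.4)·(2.4) + (0.4)·(0.4) + (-2.6)·(-2.6) + (2.4)·(2.4) + (-2.6)·(-2.6)) / 4 = 25.2/4 = 6.3
  s[V,W] = ((2.4)·(0) + (0.4)·(3) + (-2.6)·(-3) + (2.4)·(0) + (-2.6)·(0)) / 4 = 9/4 = 2.25
  s[W,W] = ((0)·(0) + (3)·(3) + (-3)·(-3) + (0)·(0) + (0)·(0)) / 4 = 18/4 = 4.5
  Sample standard deviations s_i = √(s[i,i]):
  s(U) = √(8.3) = 2.881
  s(V) = √(6.3) = 2.51
  s(W) = √(4.5) = 2.1213

Step 3 — r_{ij} = s_{ij} / (s_i · s_j):
  r[U,U] = 1 (diagonal).
  r[U,V] = 6.7 / (2.881 · 2.51) = 6.7 / 7.2312 = 0.9265
  r[U,W] = 0.75 / (2.881 · 2.1213) = 0.75 / 6.1115 = 0.1227
  r[V,V] = 1 (diagonal).
  r[V,W] = 2.25 / (2.51 · 2.1213) = 2.25 / 5.3245 = 0.4226
  r[W,W] = 1 (diagonal).

R is symmetric with unit diagonal. Assembling:

R = [[1, 0.9265, 0.1227],
 [0.9265, 1, 0.4226],
 [0.1227, 0.4226, 1]]


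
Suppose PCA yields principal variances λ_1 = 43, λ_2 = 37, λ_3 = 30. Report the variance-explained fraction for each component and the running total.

Step 1 — total variance = trace(Sigma) = Σ λ_i = 43 + 37 + 30 = 110.

Step 2 — fraction explained by component i = λ_i / Σ λ:
  PC1: 43/110 = 0.3909
  PC2: 37/110 = 0.3364
  PC3: 30/110 = 0.2727

Step 3 — cumulative fraction after k components = (λ_1 + ... + λ_k) / Σ λ:
  k = 1: 43/110 = 0.3909
  k = 2: (43 + 37)/110 = 80/110 = 0.7273
  k = 3: (43 + 37 + 30)/110 = 110/110 = 1

Summary (fraction, with percent):

explained: PC1 0.3909 (39.09%), PC2 0.3364 (33.64%), PC3 0.2727 (27.27%);  cumulative: 0.3909, 0.7273, 1


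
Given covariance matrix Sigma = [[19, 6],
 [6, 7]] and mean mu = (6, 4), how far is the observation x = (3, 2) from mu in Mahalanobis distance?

Step 1 — centre the observation: (x - mu) = (-3, -2).

Step 2 — invert Sigma. det(Sigma) = 19·7 - (6)² = 97.
  Sigma^{-1} = (1/det) · [[d, -b], [-b, a]] = [[0.0722, -0.0619],
 [-0.0619, 0.1959]].

Step 3 — form the quadratic (x - mu)^T · Sigma^{-1} · (x - mu):
  Sigma^{-1} · (x - mu) = (-0.0928, -0.2062).
  (x - mu)^T · [Sigma^{-1} · (x - mu)] = (-3)·(-0.0928) + (-2)·(-0.2062) = 0.6907.

Step 4 — take square root: d = √(0.6907) ≈ 0.8311.

d(x, mu) = √(0.6907) ≈ 0.8311


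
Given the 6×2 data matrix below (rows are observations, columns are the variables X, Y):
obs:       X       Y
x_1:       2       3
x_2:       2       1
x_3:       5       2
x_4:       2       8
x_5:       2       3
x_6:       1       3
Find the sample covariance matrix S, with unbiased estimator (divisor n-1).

Step 1 — column means:
  mean(X) = (2 + 2 + 5 + 2 + 2 + 1) / 6 = 14/6 = 2.3333
  mean(Y) = (3 + 1 + 2 + 8 + 3 + 3) / 6 = 20/6 = 3.3333

Step 2 — sample covariance S[i,j] = (1/(n-1)) · Σ_k (x_{k,i} - mean_i) · (x_{k,j} - mean_j), with n-1 = 5.
  S[X,X] = ((-0.3333)·(-0.3333) + (-0.3333)·(-0.3333) + (2.6667)·(2.6667) + (-0.3333)·(-0.3333) + (-0.3333)·(-0.3333) + (-1.3333)·(-1.3333)) / 5 = 9.3333/5 = 1.8667
  S[X,Y] = ((-0.3333)·(-0.3333) + (-0.3333)·(-2.3333) + (2.6667)·(-1.3333) + (-0.3333)·(4.6667) + (-0.3333)·(-0.3333) + (-1.3333)·(-0.3333)) / 5 = -3.6667/5 = -0.7333
  S[Y,Y] = ((-0.3333)·(-0.3333) + (-2.3333)·(-2.3333) + (-1.3333)·(-1.3333) + (4.6667)·(4.6667) + (-0.3333)·(-0.3333) + (-0.3333)·(-0.3333)) / 5 = 29.3333/5 = 5.8667

S is symmetric (S[j,i] = S[i,j]). Assembling:

S = [[1.8667, -0.7333],
 [-0.7333, 5.8667]]
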